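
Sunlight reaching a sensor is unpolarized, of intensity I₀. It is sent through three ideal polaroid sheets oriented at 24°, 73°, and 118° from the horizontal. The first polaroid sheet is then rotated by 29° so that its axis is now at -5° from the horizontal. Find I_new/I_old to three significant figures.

Before rotation:
Unpolarized light through the first polarizer → I₁ = ½ I₀, now polarized at 24°.
I₂ = I₁ cos²(73° − 24°) = 0.5 I₀ · cos²(49°) = 0.2152 I₀.
I₃ = I₂ cos²(118° − 73°) = 0.2152 I₀ · cos²(45°) = 0.1076 I₀.
After rotation:
Unpolarized light through the first polarizer → I₁ = ½ I₀, now polarized at -5°.
I₂ = I₁ cos²(73° + 5°) = 0.5 I₀ · cos²(78°) = 0.02161 I₀.
I₃ = I₂ cos²(118° − 73°) = 0.02161 I₀ · cos²(45°) = 0.01081 I₀.
Ratio = 0.01081 / 0.1076 = 0.1004.

I_new/I_old ≈ 0.100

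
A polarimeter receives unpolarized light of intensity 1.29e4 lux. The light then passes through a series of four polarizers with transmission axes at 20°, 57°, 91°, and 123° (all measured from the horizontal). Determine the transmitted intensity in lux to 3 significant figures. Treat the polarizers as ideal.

I ≈ 2030 lux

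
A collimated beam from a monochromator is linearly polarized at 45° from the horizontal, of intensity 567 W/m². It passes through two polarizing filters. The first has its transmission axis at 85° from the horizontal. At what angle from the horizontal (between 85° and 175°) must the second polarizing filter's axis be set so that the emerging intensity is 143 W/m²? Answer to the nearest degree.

θ ≈ 134°

I₁ = I₀ cos²(85° − 45°) = I₀ cos²(40°) = 0.5868 I₀.
Target fraction: 143 / 567 W/m² = 0.2522 of I₀.
Need I₂/I₀ = 0.2522, so cos²(θ − 85°) = 0.2522 / 0.5868 = 0.4298.
θ − 85° = arccos(√0.4298) = 49.0°, giving θ ≈ 85 + 49.0 = 134.0°.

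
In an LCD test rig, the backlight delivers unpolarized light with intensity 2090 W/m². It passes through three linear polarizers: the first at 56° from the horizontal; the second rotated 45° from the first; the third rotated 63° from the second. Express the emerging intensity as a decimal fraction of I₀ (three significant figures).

I/I₀ ≈ 0.0515

Unpolarized light through the first polarizer → I₁ = 2090 W/m²/2 = 1045 W/m², polarized at 56°.
I₂ = I₁ · cos²(45°) = 1045 · 0.5 = 522.5 W/m².
I₃ = I₂ · cos²(63°) = 522.5 · 0.2061 = 107.7 W/m².
Transmitted fraction = 0.05153.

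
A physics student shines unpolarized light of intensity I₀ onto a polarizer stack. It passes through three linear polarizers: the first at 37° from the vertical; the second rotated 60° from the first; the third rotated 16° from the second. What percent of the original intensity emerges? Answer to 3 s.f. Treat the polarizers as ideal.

≈ 11.6%

Unpolarized light through the first polarizer → I₁ = ½ I₀, now polarized at 37°.
I₂ = I₁ cos²(60°) = 0.5 · 0.25 I₀ = 0.125 I₀.
I₃ = I₂ cos²(16°) = 0.125 · 0.924 I₀ = 0.1155 I₀.
That is 11.55% of the incident intensity.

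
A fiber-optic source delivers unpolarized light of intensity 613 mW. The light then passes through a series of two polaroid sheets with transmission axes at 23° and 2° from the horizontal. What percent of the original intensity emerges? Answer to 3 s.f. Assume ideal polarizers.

≈ 43.6%

Unpolarized light through the first polarizer → I₁ = 613 mW/2 = 306.5 mW, polarized at 23°.
I₂ = I₁ · cos²(21°) = 306.5 · 0.8716 = 267.1 mW.
That is 43.58% of the incident intensity.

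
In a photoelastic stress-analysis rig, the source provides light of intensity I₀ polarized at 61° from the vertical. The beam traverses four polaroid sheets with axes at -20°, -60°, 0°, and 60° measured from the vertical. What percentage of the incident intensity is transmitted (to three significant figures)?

I₁ = I₀ cos²(-20° − 61°) = I₀ cos²(81°) = 0.02447 I₀.
I₂ = I₁ cos²(-60° + 20°) = 0.02447 I₀ · cos²(40°) = 0.01436 I₀.
I₃ = I₂ cos²(0° + 60°) = 0.01436 I₀ · cos²(60°) = 0.00359 I₀.
I₄ = I₃ cos²(60° − 0°) = 0.00359 I₀ · cos²(60°) = 0.0008975 I₀.
That is 0.08975% of the incident intensity.

≈ 0.0898%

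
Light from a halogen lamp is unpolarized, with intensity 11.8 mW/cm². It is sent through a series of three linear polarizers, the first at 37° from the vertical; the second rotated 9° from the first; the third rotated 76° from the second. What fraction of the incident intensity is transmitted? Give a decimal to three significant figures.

Unpolarized light through the first polarizer → I₁ = 11.8 mW/cm²/2 = 5.9 mW/cm², polarized at 37°.
I₂ = I₁ · cos²(9°) = 5.9 · 0.9755 = 5.756 mW/cm².
I₃ = I₂ · cos²(76°) = 5.756 · 0.05853 = 0.3369 mW/cm².
Transmitted fraction = 0.02855.

I/I₀ ≈ 0.0285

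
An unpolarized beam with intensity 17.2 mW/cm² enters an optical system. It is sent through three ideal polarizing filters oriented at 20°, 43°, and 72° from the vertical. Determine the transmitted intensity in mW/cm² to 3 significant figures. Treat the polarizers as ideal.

I ≈ 5.57 mW/cm²

Unpolarized light through the first polarizer → I₁ = 17.2 mW/cm²/2 = 8.6 mW/cm², polarized at 20°.
I₂ = I₁ · cos²(23°) = 8.6 · 0.8473 = 7.287 mW/cm².
I₃ = I₂ · cos²(29°) = 7.287 · 0.765 = 5.574 mW/cm².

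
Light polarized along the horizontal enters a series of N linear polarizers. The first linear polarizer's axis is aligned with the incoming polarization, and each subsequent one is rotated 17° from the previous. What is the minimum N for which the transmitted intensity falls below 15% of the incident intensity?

N = 23

First polarizer is aligned with the polarization: full transmission.
Each further stage multiplies by cos²(17°) = 0.9145.
After N polarizers: T = 0.9145^(N−1). Require T < 0.15 ⇒ N−1 > ln(0.15)/ln(0.9145) = 21.23, so N−1 ≥ 22 and N = 23.
Check: N=23 gives T = 0.14 < 0.15; N=22 gives T = 0.1531.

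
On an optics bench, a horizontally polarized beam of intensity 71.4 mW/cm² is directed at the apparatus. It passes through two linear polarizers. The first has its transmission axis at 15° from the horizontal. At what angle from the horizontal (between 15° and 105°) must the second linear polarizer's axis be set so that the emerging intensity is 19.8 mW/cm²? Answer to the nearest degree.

θ ≈ 72°

By Malus's law, I₁ = I₀ cos²(15° − 0°) = I₀ cos²(15°) = 0.933 I₀.
Target fraction: 19.8 / 71.4 mW/cm² = 0.2773 of I₀.
Need I₂/I₀ = 0.2773, so cos²(θ − 15°) = 0.2773 / 0.933 = 0.2972.
θ − 15° = arccos(√0.2972) = 57.0°, giving θ ≈ 15 + 57.0 = 72.0°.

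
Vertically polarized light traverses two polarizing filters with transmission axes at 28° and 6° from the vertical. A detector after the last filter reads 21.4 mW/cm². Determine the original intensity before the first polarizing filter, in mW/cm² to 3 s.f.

I₀ ≈ 31.9 mW/cm²

I₁ = I₀ cos²(28° − 0°) = I₀ cos²(28°) = 0.7796 I₀.
I₂ = I₁ cos²(6° − 28°) = 0.7796 I₀ · cos²(22°) = 0.6702 I₀.
So 21.4 mW/cm² = 0.6702 I₀, giving I₀ = 21.4/0.6702 = 31.93 mW/cm².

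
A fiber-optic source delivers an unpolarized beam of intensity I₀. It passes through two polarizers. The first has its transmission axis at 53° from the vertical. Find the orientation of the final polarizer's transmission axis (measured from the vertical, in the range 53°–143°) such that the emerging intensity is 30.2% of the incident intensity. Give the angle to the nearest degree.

θ ≈ 92°

Unpolarized light through the first polarizer → I₁ = ½ I₀, now polarized at 53°.
Need I₂/I₀ = 0.302, so cos²(θ − 53°) = 0.302 / 0.5 = 0.604.
θ − 53° = arccos(√0.604) = 39.0°, giving θ ≈ 53 + 39.0 = 92.0°.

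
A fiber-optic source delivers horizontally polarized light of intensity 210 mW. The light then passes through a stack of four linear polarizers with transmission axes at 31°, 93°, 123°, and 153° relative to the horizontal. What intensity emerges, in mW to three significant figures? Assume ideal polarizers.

I ≈ 19.1 mW

By Malus's law, I₁ = 210 mW · cos²(31°) = 154.3 mW.
I₂ = I₁ · cos²(62°) = 154.3 · 0.2204 = 34.01 mW.
I₃ = I₂ · cos²(30°) = 34.01 · 0.75 = 25.51 mW.
I₄ = I₃ · cos²(30°) = 25.51 · 0.75 = 19.13 mW.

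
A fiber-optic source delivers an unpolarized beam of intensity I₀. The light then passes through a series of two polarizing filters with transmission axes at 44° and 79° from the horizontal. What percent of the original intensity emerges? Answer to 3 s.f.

≈ 33.6%

Unpolarized light through the first polarizer → I₁ = ½ I₀, now polarized at 44°.
I₂ = I₁ cos²(79° − 44°) = 0.5 I₀ · cos²(35°) = 0.3355 I₀.
That is 33.55% of the incident intensity.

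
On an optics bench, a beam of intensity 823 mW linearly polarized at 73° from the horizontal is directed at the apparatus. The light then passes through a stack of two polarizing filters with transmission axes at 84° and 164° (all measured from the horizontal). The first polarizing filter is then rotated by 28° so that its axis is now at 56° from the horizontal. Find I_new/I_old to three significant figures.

I_new/I_old ≈ 3.01

Before rotation:
I₁ = I₀ cos²(84° − 73°) = I₀ cos²(11°) = 0.9636 I₀.
I₂ = I₁ cos²(164° − 84°) = 0.9636 I₀ · cos²(80°) = 0.02906 I₀.
After rotation:
I₁ = I₀ cos²(56° − 73°) = I₀ cos²(17°) = 0.9145 I₀.
Angle between axes 1 and 2: 72°. I₂ = 0.9145 I₀ · cos²(72°) = 0.08733 I₀.
Ratio = 0.08733 / 0.02906 = 3.006.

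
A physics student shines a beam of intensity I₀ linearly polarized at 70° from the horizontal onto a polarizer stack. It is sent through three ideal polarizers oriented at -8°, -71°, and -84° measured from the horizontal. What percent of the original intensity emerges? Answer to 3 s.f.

≈ 0.846%

I₁ = I₀ cos²(-8° − 70°) = I₀ cos²(78°) = 0.04323 I₀.
I₂ = I₁ cos²(-71° + 8°) = 0.04323 I₀ · cos²(63°) = 0.008909 I₀.
I₃ = I₂ cos²(-84° + 71°) = 0.008909 I₀ · cos²(13°) = 0.008459 I₀.
That is 0.8459% of the incident intensity.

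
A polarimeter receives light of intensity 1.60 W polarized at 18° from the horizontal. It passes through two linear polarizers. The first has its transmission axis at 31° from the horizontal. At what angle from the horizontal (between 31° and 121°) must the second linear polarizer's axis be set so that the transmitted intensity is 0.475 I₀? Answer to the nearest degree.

By Malus's law, I₁ = I₀ cos²(31° − 18°) = I₀ cos²(13°) = 0.9494 I₀.
Need I₂/I₀ = 0.475, so cos²(θ − 31°) = 0.475 / 0.9494 = 0.5003.
θ − 31° = arccos(√0.5003) = 45.0°, giving θ ≈ 31 + 45.0 = 76.0°.

θ ≈ 76°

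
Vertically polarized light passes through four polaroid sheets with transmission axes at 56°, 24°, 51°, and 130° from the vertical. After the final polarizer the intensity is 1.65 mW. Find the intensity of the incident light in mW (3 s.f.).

I₁ = I₀ cos²(56° − 0°) = I₀ cos²(56°) = 0.3127 I₀.
I₂ = I₁ cos²(24° − 56°) = 0.3127 I₀ · cos²(32°) = 0.2249 I₀.
I₃ = I₂ cos²(51° − 24°) = 0.2249 I₀ · cos²(27°) = 0.1785 I₀.
I₄ = I₃ cos²(130° − 51°) = 0.1785 I₀ · cos²(79°) = 0.0065 I₀.
So 1.65 mW = 0.0065 I₀, giving I₀ = 1.65/0.0065 = 253.8 mW.

I₀ ≈ 254 mW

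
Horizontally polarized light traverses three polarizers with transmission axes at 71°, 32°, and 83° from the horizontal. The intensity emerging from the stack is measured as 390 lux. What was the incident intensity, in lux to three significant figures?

I₀ ≈ 1.54e4 lux

By Malus's law, I₁ = I₀ cos²(71° − 0°) = I₀ cos²(71°) = 0.106 I₀.
I₂ = I₁ cos²(32° − 71°) = 0.106 I₀ · cos²(39°) = 0.06402 I₀.
I₃ = I₂ cos²(83° − 32°) = 0.06402 I₀ · cos²(51°) = 0.02535 I₀.
So 390 lux = 0.02535 I₀, giving I₀ = 390/0.02535 = 1.538e+04 lux.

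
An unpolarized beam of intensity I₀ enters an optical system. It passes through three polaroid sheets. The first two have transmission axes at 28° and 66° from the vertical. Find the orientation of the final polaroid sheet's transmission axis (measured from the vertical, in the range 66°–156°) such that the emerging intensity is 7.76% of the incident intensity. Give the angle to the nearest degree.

θ ≈ 126°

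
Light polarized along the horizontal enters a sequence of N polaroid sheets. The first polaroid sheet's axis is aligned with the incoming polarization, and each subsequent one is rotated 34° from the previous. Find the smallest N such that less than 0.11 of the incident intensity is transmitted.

First polarizer is aligned with the polarization: full transmission.
Each further stage multiplies by cos²(34°) = 0.6873.
After N polarizers: T = 0.6873^(N−1). Require T < 0.11 ⇒ N−1 > ln(0.11)/ln(0.6873) = 5.89, so N−1 ≥ 6 and N = 7.
Check: N=7 gives T = 0.1054 < 0.11; N=6 gives T = 0.1534.

N = 7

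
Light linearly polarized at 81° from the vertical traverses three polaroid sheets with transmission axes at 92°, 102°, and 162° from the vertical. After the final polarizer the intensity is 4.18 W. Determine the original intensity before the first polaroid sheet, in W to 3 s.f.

I₀ ≈ 17.9 W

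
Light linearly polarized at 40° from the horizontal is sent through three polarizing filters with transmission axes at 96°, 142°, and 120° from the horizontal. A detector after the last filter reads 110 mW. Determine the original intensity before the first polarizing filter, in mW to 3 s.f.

By Malus's law, I₁ = I₀ cos²(96° − 40°) = I₀ cos²(56°) = 0.3127 I₀.
I₂ = I₁ cos²(142° − 96°) = 0.3127 I₀ · cos²(46°) = 0.1509 I₀.
I₃ = I₂ cos²(120° − 142°) = 0.1509 I₀ · cos²(22°) = 0.1297 I₀.
So 110 mW = 0.1297 I₀, giving I₀ = 110/0.1297 = 848 mW.

I₀ ≈ 848 mW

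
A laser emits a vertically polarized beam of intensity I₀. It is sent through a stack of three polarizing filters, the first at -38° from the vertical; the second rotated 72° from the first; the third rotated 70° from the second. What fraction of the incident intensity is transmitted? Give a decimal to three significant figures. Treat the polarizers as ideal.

≈ 0.00694 I₀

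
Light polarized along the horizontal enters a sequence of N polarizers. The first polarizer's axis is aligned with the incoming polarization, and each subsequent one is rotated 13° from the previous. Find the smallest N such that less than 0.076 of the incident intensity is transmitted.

First polarizer is aligned with the polarization: full transmission.
Each further stage multiplies by cos²(13°) = 0.9494.
After N polarizers: T = 0.9494^(N−1). Require T < 0.076 ⇒ N−1 > ln(0.076)/ln(0.9494) = 49.63, so N−1 ≥ 50 and N = 51.
Check: N=51 gives T = 0.07454 < 0.076; N=50 gives T = 0.07851.

N = 51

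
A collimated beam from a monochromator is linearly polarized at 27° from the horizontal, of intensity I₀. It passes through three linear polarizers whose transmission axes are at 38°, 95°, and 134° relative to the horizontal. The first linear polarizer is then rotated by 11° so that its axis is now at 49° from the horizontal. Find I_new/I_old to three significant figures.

Before rotation:
I₁ = I₀ cos²(38° − 27°) = I₀ cos²(11°) = 0.9636 I₀.
I₂ = I₁ cos²(95° − 38°) = 0.9636 I₀ · cos²(57°) = 0.2858 I₀.
I₃ = I₂ cos²(134° − 95°) = 0.2858 I₀ · cos²(39°) = 0.1726 I₀.
After rotation:
I₁ = I₀ cos²(49° − 27°) = I₀ cos²(22°) = 0.8597 I₀.
I₂ = I₁ cos²(95° − 49°) = 0.8597 I₀ · cos²(46°) = 0.4148 I₀.
I₃ = I₂ cos²(134° − 95°) = 0.4148 I₀ · cos²(39°) = 0.2505 I₀.
Ratio = 0.2505 / 0.1726 = 1.451.

I_new/I_old ≈ 1.45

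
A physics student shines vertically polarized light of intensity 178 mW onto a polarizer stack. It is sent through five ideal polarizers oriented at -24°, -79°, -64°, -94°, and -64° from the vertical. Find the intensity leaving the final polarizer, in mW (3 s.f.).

I₁ = 178 mW · cos²(24°) = 148.6 mW.
I₂ = I₁ · cos²(55°) = 148.6 · 0.329 = 48.87 mW.
I₃ = I₂ · cos²(15°) = 48.87 · 0.933 = 45.6 mW.
I₄ = I₃ · cos²(30°) = 45.6 · 0.75 = 34.2 mW.
I₅ = I₄ · cos²(30°) = 34.2 · 0.75 = 25.65 mW.

I ≈ 25.6 mW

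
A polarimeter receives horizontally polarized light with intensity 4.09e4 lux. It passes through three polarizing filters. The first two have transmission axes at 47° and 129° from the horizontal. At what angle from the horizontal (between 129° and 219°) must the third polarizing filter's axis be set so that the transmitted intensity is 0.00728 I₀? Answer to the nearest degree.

θ ≈ 155°

I₁ = I₀ cos²(47° − 0°) = I₀ cos²(47°) = 0.4651 I₀.
I₂ = I₁ cos²(129° − 47°) = 0.4651 I₀ · cos²(82°) = 0.009009 I₀.
Need I₃/I₀ = 0.00728, so cos²(θ − 129°) = 0.00728 / 0.009009 = 0.8081.
θ − 129° = arccos(√0.8081) = 26.0°, giving θ ≈ 129 + 26.0 = 155.0°.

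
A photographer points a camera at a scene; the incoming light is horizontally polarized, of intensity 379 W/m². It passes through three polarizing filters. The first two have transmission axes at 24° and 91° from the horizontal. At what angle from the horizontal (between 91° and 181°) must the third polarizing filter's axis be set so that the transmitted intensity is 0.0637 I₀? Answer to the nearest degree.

θ ≈ 136°

By Malus's law, I₁ = I₀ cos²(24° − 0°) = I₀ cos²(24°) = 0.8346 I₀.
I₂ = I₁ cos²(91° − 24°) = 0.8346 I₀ · cos²(67°) = 0.1274 I₀.
Need I₃/I₀ = 0.0637, so cos²(θ − 91°) = 0.0637 / 0.1274 = 0.4999.
θ − 91° = arccos(√0.4999) = 45.0°, giving θ ≈ 91 + 45.0 = 136.0°.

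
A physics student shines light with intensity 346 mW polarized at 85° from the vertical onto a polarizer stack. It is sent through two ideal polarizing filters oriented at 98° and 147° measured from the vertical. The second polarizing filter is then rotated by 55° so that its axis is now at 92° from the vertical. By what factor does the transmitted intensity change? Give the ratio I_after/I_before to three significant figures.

Before rotation:
By Malus's law, I₁ = I₀ cos²(98° − 85°) = I₀ cos²(13°) = 0.9494 I₀.
I₂ = I₁ cos²(147° − 98°) = 0.9494 I₀ · cos²(49°) = 0.4086 I₀.
After rotation:
I₁ = I₀ cos²(98° − 85°) = I₀ cos²(13°) = 0.9494 I₀.
I₂ = I₁ cos²(92° − 98°) = 0.9494 I₀ · cos²(6°) = 0.939 I₀.
Ratio = 0.939 / 0.4086 = 2.298.

I_new/I_old ≈ 2.30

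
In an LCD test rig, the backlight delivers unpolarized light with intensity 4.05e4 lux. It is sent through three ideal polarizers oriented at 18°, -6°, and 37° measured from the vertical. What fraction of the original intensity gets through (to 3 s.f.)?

I/I₀ ≈ 0.223

Unpolarized light through the first polarizer → I₁ = 4.05e4 lux/2 = 2.025e+04 lux, polarized at 18°.
I₂ = I₁ · cos²(24°) = 2.025e+04 · 0.8346 = 1.69e+04 lux.
I₃ = I₂ · cos²(43°) = 1.69e+04 · 0.5349 = 9039 lux.
Transmitted fraction = 0.2232.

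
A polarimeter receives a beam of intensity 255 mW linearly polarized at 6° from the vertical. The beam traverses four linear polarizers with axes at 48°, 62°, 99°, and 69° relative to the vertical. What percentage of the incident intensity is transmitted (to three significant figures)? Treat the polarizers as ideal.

I₁ = 255 mW · cos²(42°) = 140.8 mW.
I₂ = I₁ · cos²(14°) = 140.8 · 0.9415 = 132.6 mW.
I₃ = I₂ · cos²(37°) = 132.6 · 0.6378 = 84.57 mW.
I₄ = I₃ · cos²(30°) = 84.57 · 0.75 = 63.42 mW.
That is 24.87% of the incident intensity.

≈ 24.9%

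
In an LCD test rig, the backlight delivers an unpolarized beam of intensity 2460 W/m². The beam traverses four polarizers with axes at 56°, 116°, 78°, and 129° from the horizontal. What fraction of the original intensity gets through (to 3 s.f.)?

I/I₀ ≈ 0.0307

Unpolarized light through the first polarizer → I₁ = 2460 W/m²/2 = 1230 W/m², polarized at 56°.
I₂ = I₁ · cos²(60°) = 1230 · 0.25 = 307.5 W/m².
I₃ = I₂ · cos²(38°) = 307.5 · 0.621 = 190.9 W/m².
I₄ = I₃ · cos²(51°) = 190.9 · 0.396 = 75.62 W/m².
Transmitted fraction = 0.03074.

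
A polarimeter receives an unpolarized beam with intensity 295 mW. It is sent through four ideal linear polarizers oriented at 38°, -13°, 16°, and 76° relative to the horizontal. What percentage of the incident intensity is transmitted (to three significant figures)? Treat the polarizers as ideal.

≈ 3.79%

Unpolarized light through the first polarizer → I₁ = 295 mW/2 = 147.5 mW, polarized at 38°.
I₂ = I₁ · cos²(51°) = 147.5 · 0.396 = 58.42 mW.
I₃ = I₂ · cos²(29°) = 58.42 · 0.765 = 44.69 mW.
I₄ = I₃ · cos²(60°) = 44.69 · 0.25 = 11.17 mW.
That is 3.787% of the incident intensity.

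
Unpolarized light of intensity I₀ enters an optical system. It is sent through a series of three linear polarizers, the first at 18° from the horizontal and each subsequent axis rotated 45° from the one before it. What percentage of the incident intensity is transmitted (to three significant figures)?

≈ 12.5%

Unpolarized light through the first polarizer → I₁ = ½ I₀, now polarized at 18°.
I₂ = I₁ cos²(45°) = 0.5 · 0.5 I₀ = 0.25 I₀.
I₃ = I₂ cos²(45°) = 0.25 · 0.5 I₀ = 0.125 I₀.
That is 12.5% of the incident intensity.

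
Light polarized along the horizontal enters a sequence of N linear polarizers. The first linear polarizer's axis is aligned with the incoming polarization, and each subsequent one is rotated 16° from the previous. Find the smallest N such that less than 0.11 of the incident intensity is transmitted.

First polarizer is aligned with the polarization: full transmission.
Each further stage multiplies by cos²(16°) = 0.924.
After N polarizers: T = 0.924^(N−1). Require T < 0.11 ⇒ N−1 > ln(0.11)/ln(0.924) = 27.93, so N−1 ≥ 28 and N = 29.
Check: N=29 gives T = 0.1094 < 0.11; N=28 gives T = 0.1184.

N = 29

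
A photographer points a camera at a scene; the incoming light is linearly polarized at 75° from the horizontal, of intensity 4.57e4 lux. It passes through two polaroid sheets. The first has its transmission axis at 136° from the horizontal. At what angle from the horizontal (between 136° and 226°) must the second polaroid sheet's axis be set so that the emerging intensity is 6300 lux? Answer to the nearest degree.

θ ≈ 176°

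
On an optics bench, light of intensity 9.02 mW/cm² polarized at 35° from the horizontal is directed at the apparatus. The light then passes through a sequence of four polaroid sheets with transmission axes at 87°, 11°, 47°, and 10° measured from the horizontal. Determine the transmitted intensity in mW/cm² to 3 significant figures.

I ≈ 0.0835 mW/cm²

I₁ = 9.02 mW/cm² · cos²(52°) = 3.419 mW/cm².
I₂ = I₁ · cos²(76°) = 3.419 · 0.05853 = 0.2001 mW/cm².
I₃ = I₂ · cos²(36°) = 0.2001 · 0.6545 = 0.131 mW/cm².
I₄ = I₃ · cos²(37°) = 0.131 · 0.6378 = 0.08353 mW/cm².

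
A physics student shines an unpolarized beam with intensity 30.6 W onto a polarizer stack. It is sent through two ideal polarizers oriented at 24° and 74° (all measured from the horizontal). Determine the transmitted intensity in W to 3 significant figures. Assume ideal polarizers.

Unpolarized light through the first polarizer → I₁ = 30.6 W/2 = 15.3 W, polarized at 24°.
I₂ = I₁ · cos²(50°) = 15.3 · 0.4132 = 6.322 W.

I ≈ 6.32 W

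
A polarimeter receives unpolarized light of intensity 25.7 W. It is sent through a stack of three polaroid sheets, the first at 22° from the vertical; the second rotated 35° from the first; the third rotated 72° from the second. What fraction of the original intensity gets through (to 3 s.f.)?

Unpolarized light through the first polarizer → I₁ = 25.7 W/2 = 12.85 W, polarized at 22°.
I₂ = I₁ · cos²(35°) = 12.85 · 0.671 = 8.622 W.
I₃ = I₂ · cos²(72°) = 8.622 · 0.09549 = 0.8234 W.
Transmitted fraction = 0.03204.

I/I₀ ≈ 0.0320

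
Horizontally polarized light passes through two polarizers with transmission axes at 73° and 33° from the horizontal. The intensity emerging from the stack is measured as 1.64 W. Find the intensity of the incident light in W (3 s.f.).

I₀ ≈ 32.7 W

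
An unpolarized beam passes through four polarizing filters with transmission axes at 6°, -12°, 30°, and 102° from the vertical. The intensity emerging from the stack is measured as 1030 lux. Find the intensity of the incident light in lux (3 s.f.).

Unpolarized light through the first polarizer → I₁ = ½ I₀, now polarized at 6°.
I₂ = I₁ cos²(-12° − 6°) = 0.5 I₀ · cos²(18°) = 0.4523 I₀.
I₃ = I₂ cos²(30° + 12°) = 0.4523 I₀ · cos²(42°) = 0.2498 I₀.
I₄ = I₃ cos²(102° − 30°) = 0.2498 I₀ · cos²(72°) = 0.02385 I₀.
So 1030 lux = 0.02385 I₀, giving I₀ = 1030/0.02385 = 4.319e+04 lux.

I₀ ≈ 4.32e4 lux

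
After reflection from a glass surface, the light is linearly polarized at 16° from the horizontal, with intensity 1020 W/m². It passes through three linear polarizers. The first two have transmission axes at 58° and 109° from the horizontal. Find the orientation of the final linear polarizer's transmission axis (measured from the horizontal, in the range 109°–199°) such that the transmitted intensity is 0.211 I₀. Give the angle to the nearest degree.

θ ≈ 120°

I₁ = I₀ cos²(58° − 16°) = I₀ cos²(42°) = 0.5523 I₀.
I₂ = I₁ cos²(109° − 58°) = 0.5523 I₀ · cos²(51°) = 0.2187 I₀.
Need I₃/I₀ = 0.211, so cos²(θ − 109°) = 0.211 / 0.2187 = 0.9647.
θ − 109° = arccos(√0.9647) = 10.8°, giving θ ≈ 109 + 10.8 = 119.8°.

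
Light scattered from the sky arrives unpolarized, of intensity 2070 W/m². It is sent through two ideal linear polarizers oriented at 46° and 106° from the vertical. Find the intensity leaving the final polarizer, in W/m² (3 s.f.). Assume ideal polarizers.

I ≈ 259 W/m²

Unpolarized light through the first polarizer → I₁ = 2070 W/m²/2 = 1035 W/m², polarized at 46°.
I₂ = I₁ · cos²(60°) = 1035 · 0.25 = 258.8 W/m².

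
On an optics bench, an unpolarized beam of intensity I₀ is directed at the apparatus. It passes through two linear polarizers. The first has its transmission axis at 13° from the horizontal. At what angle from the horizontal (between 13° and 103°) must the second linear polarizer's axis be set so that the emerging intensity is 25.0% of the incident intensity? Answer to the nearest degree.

θ ≈ 58°

Unpolarized light through the first polarizer → I₁ = ½ I₀, now polarized at 13°.
Need I₂/I₀ = 0.25, so cos²(θ − 13°) = 0.25 / 0.5 = 0.5.
θ − 13° = arccos(√0.5) = 45.0°, giving θ ≈ 13 + 45.0 = 58.0°.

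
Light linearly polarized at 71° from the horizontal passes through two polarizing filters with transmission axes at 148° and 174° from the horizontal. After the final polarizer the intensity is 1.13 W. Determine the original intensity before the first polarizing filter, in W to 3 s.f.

I₀ ≈ 27.6 W

I₁ = I₀ cos²(148° − 71°) = I₀ cos²(77°) = 0.0506 I₀.
I₂ = I₁ cos²(174° − 148°) = 0.0506 I₀ · cos²(26°) = 0.04088 I₀.
So 1.13 W = 0.04088 I₀, giving I₀ = 1.13/0.04088 = 27.64 W.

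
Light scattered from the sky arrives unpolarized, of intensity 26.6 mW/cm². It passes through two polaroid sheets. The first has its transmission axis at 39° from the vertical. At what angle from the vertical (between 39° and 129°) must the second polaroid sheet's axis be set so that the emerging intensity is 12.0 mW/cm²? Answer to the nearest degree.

Unpolarized light through the first polarizer → I₁ = ½ I₀, now polarized at 39°.
Target fraction: 12.0 / 26.6 mW/cm² = 0.4511 of I₀.
Need I₂/I₀ = 0.4511, so cos²(θ − 39°) = 0.4511 / 0.5 = 0.9023.
θ − 39° = arccos(√0.9023) = 18.2°, giving θ ≈ 39 + 18.2 = 57.2°.

θ ≈ 57°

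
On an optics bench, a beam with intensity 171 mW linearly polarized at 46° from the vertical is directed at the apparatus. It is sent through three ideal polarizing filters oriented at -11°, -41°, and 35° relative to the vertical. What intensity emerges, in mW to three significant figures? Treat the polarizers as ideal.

I ≈ 2.23 mW

I₁ = 171 mW · cos²(57°) = 50.72 mW.
I₂ = I₁ · cos²(30°) = 50.72 · 0.75 = 38.04 mW.
I₃ = I₂ · cos²(76°) = 38.04 · 0.05853 = 2.227 mW.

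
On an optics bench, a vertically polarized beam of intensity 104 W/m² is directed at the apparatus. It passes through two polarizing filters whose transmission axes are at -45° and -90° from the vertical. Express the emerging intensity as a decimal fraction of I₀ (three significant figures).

I/I₀ ≈ 0.250

I₁ = 104 W/m² · cos²(45°) = 52 W/m².
I₂ = I₁ · cos²(45°) = 52 · 0.5 = 26 W/m².
Transmitted fraction = 0.25.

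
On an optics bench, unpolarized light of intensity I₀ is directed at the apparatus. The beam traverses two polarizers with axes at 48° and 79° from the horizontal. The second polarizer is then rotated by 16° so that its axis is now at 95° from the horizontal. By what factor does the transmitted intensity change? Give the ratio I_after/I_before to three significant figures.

Before rotation:
Unpolarized light through the first polarizer → I₁ = ½ I₀, now polarized at 48°.
I₂ = I₁ cos²(79° − 48°) = 0.5 I₀ · cos²(31°) = 0.3674 I₀.
After rotation:
Unpolarized light through the first polarizer → I₁ = ½ I₀, now polarized at 48°.
I₂ = I₁ cos²(95° − 48°) = 0.5 I₀ · cos²(47°) = 0.2326 I₀.
Ratio = 0.2326 / 0.3674 = 0.633.

I_new/I_old ≈ 0.633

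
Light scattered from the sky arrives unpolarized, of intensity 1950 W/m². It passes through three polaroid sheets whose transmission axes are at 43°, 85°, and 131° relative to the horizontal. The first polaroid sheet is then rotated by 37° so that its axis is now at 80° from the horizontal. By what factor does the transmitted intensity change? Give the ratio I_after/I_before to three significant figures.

Before rotation:
Unpolarized light through the first polarizer → I₁ = ½ I₀, now polarized at 43°.
I₂ = I₁ cos²(85° − 43°) = 0.5 I₀ · cos²(42°) = 0.2761 I₀.
I₃ = I₂ cos²(131° − 85°) = 0.2761 I₀ · cos²(46°) = 0.1332 I₀.
After rotation:
Unpolarized light through the first polarizer → I₁ = ½ I₀, now polarized at 80°.
I₂ = I₁ cos²(85° − 80°) = 0.5 I₀ · cos²(5°) = 0.4962 I₀.
I₃ = I₂ cos²(131° − 85°) = 0.4962 I₀ · cos²(46°) = 0.2394 I₀.
Ratio = 0.2394 / 0.1332 = 1.797.

I_new/I_old ≈ 1.80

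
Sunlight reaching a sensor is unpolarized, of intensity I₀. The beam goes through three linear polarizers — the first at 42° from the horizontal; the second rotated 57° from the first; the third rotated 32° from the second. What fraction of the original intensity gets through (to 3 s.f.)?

≈ 0.107 I₀

Unpolarized light through the first polarizer → I₁ = ½ I₀, now polarized at 42°.
I₂ = I₁ cos²(57°) = 0.5 · 0.2966 I₀ = 0.1483 I₀.
I₃ = I₂ cos²(32°) = 0.1483 · 0.7192 I₀ = 0.1067 I₀.
Transmitted fraction = 0.1067.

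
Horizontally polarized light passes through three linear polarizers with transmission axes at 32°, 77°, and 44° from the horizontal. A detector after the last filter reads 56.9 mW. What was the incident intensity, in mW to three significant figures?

I₁ = I₀ cos²(32° − 0°) = I₀ cos²(32°) = 0.7192 I₀.
I₂ = I₁ cos²(77° − 32°) = 0.7192 I₀ · cos²(45°) = 0.3596 I₀.
I₃ = I₂ cos²(44° − 77°) = 0.3596 I₀ · cos²(33°) = 0.2529 I₀.
So 56.9 mW = 0.2529 I₀, giving I₀ = 56.9/0.2529 = 225 mW.

I₀ ≈ 225 mW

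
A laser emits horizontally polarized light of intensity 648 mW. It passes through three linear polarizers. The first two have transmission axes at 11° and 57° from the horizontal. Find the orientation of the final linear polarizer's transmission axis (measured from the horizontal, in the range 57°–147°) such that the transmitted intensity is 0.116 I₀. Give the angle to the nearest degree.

θ ≈ 117°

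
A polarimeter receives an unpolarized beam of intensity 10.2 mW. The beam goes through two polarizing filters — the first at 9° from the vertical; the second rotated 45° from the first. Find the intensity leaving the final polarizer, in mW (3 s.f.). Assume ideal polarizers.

Unpolarized light through the first polarizer → I₁ = 10.2 mW/2 = 5.1 mW, polarized at 9°.
I₂ = I₁ · cos²(45°) = 5.1 · 0.5 = 2.55 mW.

I ≈ 2.55 mW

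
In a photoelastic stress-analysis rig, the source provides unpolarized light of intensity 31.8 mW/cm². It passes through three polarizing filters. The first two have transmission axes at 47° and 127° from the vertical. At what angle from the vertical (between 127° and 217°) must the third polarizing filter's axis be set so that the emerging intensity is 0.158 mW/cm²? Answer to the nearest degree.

Unpolarized light through the first polarizer → I₁ = ½ I₀, now polarized at 47°.
I₂ = I₁ cos²(127° − 47°) = 0.5 I₀ · cos²(80°) = 0.01508 I₀.
Target fraction: 0.158 / 31.8 mW/cm² = 0.004969 of I₀.
Need I₃/I₀ = 0.004969, so cos²(θ − 127°) = 0.004969 / 0.01508 = 0.3295.
θ − 127° = arccos(√0.3295) = 55.0°, giving θ ≈ 127 + 55.0 = 182.0°.

θ ≈ 182°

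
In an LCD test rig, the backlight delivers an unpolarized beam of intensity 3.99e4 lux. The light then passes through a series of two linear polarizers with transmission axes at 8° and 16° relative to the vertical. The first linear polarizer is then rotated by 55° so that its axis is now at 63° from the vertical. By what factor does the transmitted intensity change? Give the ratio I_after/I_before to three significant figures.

I_new/I_old ≈ 0.474

Before rotation:
Unpolarized light through the first polarizer → I₁ = ½ I₀, now polarized at 8°.
I₂ = I₁ cos²(16° − 8°) = 0.5 I₀ · cos²(8°) = 0.4903 I₀.
After rotation:
Unpolarized light through the first polarizer → I₁ = ½ I₀, now polarized at 63°.
I₂ = I₁ cos²(16° − 63°) = 0.5 I₀ · cos²(47°) = 0.2326 I₀.
Ratio = 0.2326 / 0.4903 = 0.4743.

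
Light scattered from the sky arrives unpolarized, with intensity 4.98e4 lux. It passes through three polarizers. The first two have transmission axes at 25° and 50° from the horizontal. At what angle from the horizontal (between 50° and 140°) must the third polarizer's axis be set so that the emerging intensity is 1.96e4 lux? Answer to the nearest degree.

θ ≈ 62°

Unpolarized light through the first polarizer → I₁ = ½ I₀, now polarized at 25°.
I₂ = I₁ cos²(50° − 25°) = 0.5 I₀ · cos²(25°) = 0.4107 I₀.
Target fraction: 1.96e4 / 4.98e4 lux = 0.3936 of I₀.
Need I₃/I₀ = 0.3936, so cos²(θ − 50°) = 0.3936 / 0.4107 = 0.9583.
θ − 50° = arccos(√0.9583) = 11.8°, giving θ ≈ 50 + 11.8 = 61.8°.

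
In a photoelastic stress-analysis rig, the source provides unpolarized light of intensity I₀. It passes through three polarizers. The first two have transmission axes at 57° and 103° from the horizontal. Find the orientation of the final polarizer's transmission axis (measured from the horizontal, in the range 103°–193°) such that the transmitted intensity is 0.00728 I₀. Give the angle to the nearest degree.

Unpolarized light through the first polarizer → I₁ = ½ I₀, now polarized at 57°.
I₂ = I₁ cos²(103° − 57°) = 0.5 I₀ · cos²(46°) = 0.2413 I₀.
Need I₃/I₀ = 0.00728, so cos²(θ − 103°) = 0.00728 / 0.2413 = 0.03017.
θ − 103° = arccos(√0.03017) = 80.0°, giving θ ≈ 103 + 80.0 = 183.0°.

θ ≈ 183°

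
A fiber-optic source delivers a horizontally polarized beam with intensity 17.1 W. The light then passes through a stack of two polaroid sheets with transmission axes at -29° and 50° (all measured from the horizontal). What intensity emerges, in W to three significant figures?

I ≈ 0.476 W

I₁ = 17.1 W · cos²(29°) = 13.08 W.
I₂ = I₁ · cos²(79°) = 13.08 · 0.03641 = 0.4762 W.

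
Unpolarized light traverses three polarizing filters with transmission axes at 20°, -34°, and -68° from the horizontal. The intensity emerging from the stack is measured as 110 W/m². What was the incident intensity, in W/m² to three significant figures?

I₀ ≈ 926 W/m²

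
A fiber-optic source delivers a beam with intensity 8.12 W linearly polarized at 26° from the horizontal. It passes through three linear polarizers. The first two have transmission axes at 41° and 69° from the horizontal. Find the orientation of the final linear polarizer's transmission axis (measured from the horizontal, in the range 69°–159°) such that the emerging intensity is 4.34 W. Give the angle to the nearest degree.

I₁ = I₀ cos²(41° − 26°) = I₀ cos²(15°) = 0.933 I₀.
I₂ = I₁ cos²(69° − 41°) = 0.933 I₀ · cos²(28°) = 0.7274 I₀.
Target fraction: 4.34 / 8.12 W = 0.5345 of I₀.
Need I₃/I₀ = 0.5345, so cos²(θ − 69°) = 0.5345 / 0.7274 = 0.7348.
θ − 69° = arccos(√0.7348) = 31.0°, giving θ ≈ 69 + 31.0 = 100.0°.

θ ≈ 100°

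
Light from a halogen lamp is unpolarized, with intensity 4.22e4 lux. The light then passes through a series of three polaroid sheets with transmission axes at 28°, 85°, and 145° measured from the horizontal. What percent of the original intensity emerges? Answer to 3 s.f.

≈ 3.71%

Unpolarized light through the first polarizer → I₁ = 4.22e4 lux/2 = 2.11e+04 lux, polarized at 28°.
I₂ = I₁ · cos²(57°) = 2.11e+04 · 0.2966 = 6259 lux.
I₃ = I₂ · cos²(60°) = 6259 · 0.25 = 1565 lux.
That is 3.708% of the incident intensity.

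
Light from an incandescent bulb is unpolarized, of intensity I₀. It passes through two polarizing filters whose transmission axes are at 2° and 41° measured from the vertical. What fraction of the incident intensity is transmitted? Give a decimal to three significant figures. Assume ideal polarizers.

Unpolarized light through the first polarizer → I₁ = ½ I₀, now polarized at 2°.
I₂ = I₁ cos²(41° − 2°) = 0.5 I₀ · cos²(39°) = 0.302 I₀.
Transmitted fraction = 0.302.

≈ 0.302 I₀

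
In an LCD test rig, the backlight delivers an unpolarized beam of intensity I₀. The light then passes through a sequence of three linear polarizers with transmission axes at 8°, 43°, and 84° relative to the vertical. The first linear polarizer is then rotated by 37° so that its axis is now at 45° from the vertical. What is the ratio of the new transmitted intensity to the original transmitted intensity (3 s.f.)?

Before rotation:
Unpolarized light through the first polarizer → I₁ = ½ I₀, now polarized at 8°.
I₂ = I₁ cos²(43° − 8°) = 0.5 I₀ · cos²(35°) = 0.3355 I₀.
I₃ = I₂ cos²(84° − 43°) = 0.3355 I₀ · cos²(41°) = 0.1911 I₀.
After rotation:
Unpolarized light through the first polarizer → I₁ = ½ I₀, now polarized at 45°.
I₂ = I₁ cos²(43° − 45°) = 0.5 I₀ · cos²(2°) = 0.4994 I₀.
I₃ = I₂ cos²(84° − 43°) = 0.4994 I₀ · cos²(41°) = 0.2844 I₀.
Ratio = 0.2844 / 0.1911 = 1.488.

I_new/I_old ≈ 1.49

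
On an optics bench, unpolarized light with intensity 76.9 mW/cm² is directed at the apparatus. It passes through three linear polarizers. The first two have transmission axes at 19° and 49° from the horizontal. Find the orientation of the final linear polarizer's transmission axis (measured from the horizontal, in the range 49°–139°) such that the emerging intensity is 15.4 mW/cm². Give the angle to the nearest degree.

θ ≈ 92°

Unpolarized light through the first polarizer → I₁ = ½ I₀, now polarized at 19°.
I₂ = I₁ cos²(49° − 19°) = 0.5 I₀ · cos²(30°) = 0.375 I₀.
Target fraction: 15.4 / 76.9 mW/cm² = 0.2003 of I₀.
Need I₃/I₀ = 0.2003, so cos²(θ − 49°) = 0.2003 / 0.375 = 0.534.
θ − 49° = arccos(√0.534) = 43.0°, giving θ ≈ 49 + 43.0 = 92.0°.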